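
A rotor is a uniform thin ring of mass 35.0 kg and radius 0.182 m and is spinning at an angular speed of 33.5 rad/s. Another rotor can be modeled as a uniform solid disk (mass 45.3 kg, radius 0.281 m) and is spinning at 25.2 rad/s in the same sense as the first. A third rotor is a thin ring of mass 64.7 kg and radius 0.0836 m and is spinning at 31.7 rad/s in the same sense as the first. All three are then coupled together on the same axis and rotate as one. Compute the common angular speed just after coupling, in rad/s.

The coupling torques are internal; angular momentum about the shared axis is conserved.
Moments of inertia: I_A = (35.0)(0.182)² = 1.159 kg·m²; I_B = ½(45.3)(0.281)² = 1.788 kg·m²; I_C = (64.7)(0.0836)² = 0.4522 kg·m².
Taking A's sense as positive: L = (1.159)(33.5) + (1.788)(25.2) + (0.4522)(31.7) = 98.24 kg·m²·rad/s.
Combined I = 1.159 + 1.788 + 0.4522 = 3.400 kg·m².
ω_f = L / I = 98.24 / 3.400 = 28.89 rad/s.

|ω_f| ≈ 28.9 rad/s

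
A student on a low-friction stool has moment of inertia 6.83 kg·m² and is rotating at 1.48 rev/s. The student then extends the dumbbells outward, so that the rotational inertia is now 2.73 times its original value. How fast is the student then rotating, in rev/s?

Angular momentum about the spin axis is conserved since the torque about it is zero.
I₂ = 2.73 × 6.83 = 18.65 kg·m².
ω₂ = I₁ω₁ / I₂ = (6.830)(1.48 rev/s) / (18.65) = 0.5421 rev/s.

ω₂ ≈ 0.542 rev/s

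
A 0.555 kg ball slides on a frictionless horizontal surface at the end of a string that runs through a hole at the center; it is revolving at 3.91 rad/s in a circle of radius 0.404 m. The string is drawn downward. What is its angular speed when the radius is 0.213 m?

The constraining force is radial, so m r² ω about the center is conserved.
ω₂ = ω₁ (r₁/r₂)² = (3.91)(0.404/0.213)² = 14.07 rad/s.

ω₂ ≈ 14.1 rad/s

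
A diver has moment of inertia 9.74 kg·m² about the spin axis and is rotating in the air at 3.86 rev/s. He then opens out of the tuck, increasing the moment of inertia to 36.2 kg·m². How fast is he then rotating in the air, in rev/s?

ω₂ ≈ 1.04 rev/s

No external torque acts about the spin axis, so angular momentum is conserved.
ω₂ = I₁ω₁ / I₂ = (9.740)(3.86 rev/s) / (36.20) = 1.039 rev/s.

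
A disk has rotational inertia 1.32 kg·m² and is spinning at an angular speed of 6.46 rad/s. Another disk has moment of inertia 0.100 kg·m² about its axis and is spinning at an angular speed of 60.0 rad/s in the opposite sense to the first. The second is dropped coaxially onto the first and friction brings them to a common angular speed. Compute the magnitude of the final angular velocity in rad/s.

The coupling torques are internal; angular momentum about the shared axis is conserved.
Taking A's sense as positive: L = (1.320)(6.46) − (0.1000)(60.0) = 2.527 kg·m²·rad/s.
Combined I = 1.320 + 0.1000 = 1.420 kg·m².
ω_f = L / I = 2.527 / 1.420 = 1.780 rad/s.

|ω_f| ≈ 1.78 rad/s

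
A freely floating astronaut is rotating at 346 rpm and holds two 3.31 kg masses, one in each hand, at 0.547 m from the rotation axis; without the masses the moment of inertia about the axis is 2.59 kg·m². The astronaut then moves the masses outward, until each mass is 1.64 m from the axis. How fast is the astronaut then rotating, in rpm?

With no external torque about the axis, L is conserved: I₁ω₁ = I₂ω₂.
I₁ = 2.59 + 2(3.31)(0.547)² = 4.571 kg·m²; I₂ = 2.59 + 2(3.31)(1.64)² = 20.40 kg·m².
ω₂ = I₁ω₁ / I₂ = (4.571)(346 rpm) / (20.40) = 77.54 rpm.

ω₂ ≈ 77.5 rpm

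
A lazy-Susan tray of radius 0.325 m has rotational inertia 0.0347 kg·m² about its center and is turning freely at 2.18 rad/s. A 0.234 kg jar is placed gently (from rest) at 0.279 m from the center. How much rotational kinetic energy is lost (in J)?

energy lost ≈ 0.0284 J

The added mass arrives with no angular momentum about the center, and any external torque about the center is negligible, so the system's angular momentum is conserved.
Added inertia Σmr² = (0.234)(0.279)² = 0.01821 kg·m²; I_f = 0.03470 + 0.01821 = 0.05291 kg·m².
ω_f = I_p ω_i / I_f = (0.03470)(2.18) / 0.05291 = 1.430 rad/s.
KE_i = ½(0.03470)(2.180 rad/s)² = 0.08245 J; KE_f = ½(0.05291)(1.430)² = 0.05407 J.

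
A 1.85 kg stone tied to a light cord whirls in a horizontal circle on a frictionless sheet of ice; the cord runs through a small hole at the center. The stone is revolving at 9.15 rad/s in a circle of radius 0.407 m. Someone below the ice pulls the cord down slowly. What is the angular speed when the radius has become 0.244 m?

ω₂ ≈ 25.5 rad/s

No torque about the axis ⇒ m r₁² ω₁ = m r₂² ω₂.
ω₂ = ω₁ (r₁/r₂)² = (9.15)(0.407/0.244)² = 25.46 rad/s.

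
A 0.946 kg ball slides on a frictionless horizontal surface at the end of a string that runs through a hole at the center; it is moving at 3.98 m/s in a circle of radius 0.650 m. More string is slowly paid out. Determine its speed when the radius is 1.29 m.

v₂ ≈ 2.01 m/s

Central (radial) force ⇒ zero torque about the center ⇒ m v r is constant.
v₂ = v₁ r₁ / r₂ = (3.98)(0.650) / (1.29) = 2.005 m/s.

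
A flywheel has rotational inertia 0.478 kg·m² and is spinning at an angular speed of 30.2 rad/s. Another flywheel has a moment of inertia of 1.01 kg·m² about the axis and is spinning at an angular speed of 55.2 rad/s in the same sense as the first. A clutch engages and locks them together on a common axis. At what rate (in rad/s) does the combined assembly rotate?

No external torque acts about the common axis, so total angular momentum is conserved.
Taking A's sense as positive: L = (0.4780)(30.2) + (1.010)(55.2) = 70.19 kg·m²·rad/s.
Combined I = 0.4780 + 1.010 = 1.488 kg·m².
ω_f = L / I = 70.19 / 1.488 = 47.17 rad/s.

|ω_f| ≈ 47.2 rad/s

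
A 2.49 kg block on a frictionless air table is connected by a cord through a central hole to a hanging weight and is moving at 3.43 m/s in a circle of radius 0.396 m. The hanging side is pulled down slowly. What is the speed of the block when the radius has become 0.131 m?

v₂ ≈ 10.4 m/s

Central (radial) force ⇒ zero torque about the center ⇒ m v r is constant.
v₂ = v₁ r₁ / r₂ = (3.43)(0.396) / (0.131) = 10.37 m/s.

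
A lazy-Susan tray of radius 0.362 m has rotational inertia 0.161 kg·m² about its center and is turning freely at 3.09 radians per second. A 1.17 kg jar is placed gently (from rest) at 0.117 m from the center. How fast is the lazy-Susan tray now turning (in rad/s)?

ω_f ≈ 2.81 rad/s

The added mass arrives with no angular momentum about the center, and any external torque about the center is negligible, so the system's angular momentum is conserved.
Added inertia Σmr² = (1.17)(0.117)² = 0.01602 kg·m²; I_f = 0.1610 + 0.01602 = 0.1770 kg·m².
ω_f = I_p ω_i / I_f = (0.1610)(3.09) / 0.1770 = 2.810 rad/s.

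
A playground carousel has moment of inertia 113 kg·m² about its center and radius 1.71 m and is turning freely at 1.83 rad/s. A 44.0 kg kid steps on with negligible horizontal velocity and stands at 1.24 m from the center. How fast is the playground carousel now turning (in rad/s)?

ω_f ≈ 1.14 rad/s

No external torque acts about the center; L_before = L_after.
Added inertia Σmr² = (44.0)(1.24)² = 67.65 kg·m²; I_f = 113.0 + 67.65 = 180.7 kg·m².
ω_f = I_p ω_i / I_f = (113.0)(1.83) / 180.7 = 1.145 rad/s.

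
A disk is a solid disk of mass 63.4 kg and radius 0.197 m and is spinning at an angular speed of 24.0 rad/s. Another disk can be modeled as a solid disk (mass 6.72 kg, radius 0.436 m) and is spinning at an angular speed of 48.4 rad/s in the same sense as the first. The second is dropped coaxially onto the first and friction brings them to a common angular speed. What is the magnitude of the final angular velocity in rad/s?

The coupling torques are internal; angular momentum about the shared axis is conserved.
Moments of inertia: I_A = ½(63.4)(0.197)² = 1.230 kg·m²; I_B = ½(6.72)(0.436)² = 0.6387 kg·m².
Taking A's sense as positive: L = (1.230)(24.0) + (0.6387)(48.4) = 60.44 kg·m²·rad/s.
Combined I = 1.230 + 0.6387 = 1.869 kg·m².
ω_f = L / I = 60.44 / 1.869 = 32.34 rad/s.

|ω_f| ≈ 32.3 rad/s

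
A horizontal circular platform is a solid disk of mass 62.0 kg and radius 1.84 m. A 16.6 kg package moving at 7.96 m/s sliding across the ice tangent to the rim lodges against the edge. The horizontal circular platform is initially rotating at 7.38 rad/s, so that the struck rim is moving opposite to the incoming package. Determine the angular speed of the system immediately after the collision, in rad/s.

About the central axle the impulsive forces during the collision are internal, so angular momentum about that axis is conserved.
I_p = ½(62.0)(1.84)² = 105.0 kg·m². Taking the sense of the package's angular momentum as positive, L_{package} = m v R = (16.6)(7.96)(1.84) = 243.1 kg·m²/s.
L_i = −I_p ω_p + m v R = −(105.0)(7.38) + 243.1 = -531.4 kg·m²/s.
After sticking, I_f = I_p + m R² = 105.0 + (16.6)(1.84)² = 161.2 kg·m².
ω_f = L_i / I_f = -531.4 / 161.2 = -3.298 rad/s.

|ω_f| ≈ 3.30 rad/s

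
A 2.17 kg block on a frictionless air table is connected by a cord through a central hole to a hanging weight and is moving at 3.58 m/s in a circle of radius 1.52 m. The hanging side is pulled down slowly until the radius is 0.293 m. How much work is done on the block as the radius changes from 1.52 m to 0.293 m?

The only horizontal force on the mass is along the cord (radial), so it exerts no torque about the hole and angular momentum m v r is conserved.
v₂ = v₁ r₁ / r₂ = (3.58)(1.52) / (0.293) = 18.57 m/s.
W = ΔKE = ½m(v₂² − v₁²) = 360.3 J.

W ≈ 360 J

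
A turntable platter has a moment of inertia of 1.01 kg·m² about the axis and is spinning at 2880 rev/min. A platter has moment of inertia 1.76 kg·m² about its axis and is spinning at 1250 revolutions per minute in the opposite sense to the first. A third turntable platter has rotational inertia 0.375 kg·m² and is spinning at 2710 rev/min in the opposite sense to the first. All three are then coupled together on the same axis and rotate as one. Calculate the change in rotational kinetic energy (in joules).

ΔKE ≈ -75900 J

The coupling torques are internal; angular momentum about the shared axis is conserved.
Taking A's sense as positive: L = (1.010)(2880) − (1.760)(1250) − (0.3750)(2710) = -307.5 kg·m²·rpm.
Combined I = 1.010 + 1.760 + 0.3750 = 3.145 kg·m².
ω_f = L / I = -307.5 / 3.145 = -97.76 rpm.
KE_i = ½ΣIω² = 76110 J; KE_f = ½(3.145)(10.24)² = 164.8 J.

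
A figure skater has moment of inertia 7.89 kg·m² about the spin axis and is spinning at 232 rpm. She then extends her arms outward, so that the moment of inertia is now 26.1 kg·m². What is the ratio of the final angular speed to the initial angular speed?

ω₂/ω₁ ≈ 0.302

Angular momentum about the spin axis is conserved since the torque about it is zero.
ω₂/ω₁ = I₁/I₂ = 7.890 / 26.10 = 0.3023.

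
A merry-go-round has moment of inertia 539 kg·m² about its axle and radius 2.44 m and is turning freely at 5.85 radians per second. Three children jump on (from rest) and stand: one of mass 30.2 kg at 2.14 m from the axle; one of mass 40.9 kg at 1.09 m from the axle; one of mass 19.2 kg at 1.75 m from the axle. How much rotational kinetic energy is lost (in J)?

energy lost ≈ 2890 J

No external torque acts about the axle; L_before = L_after.
Added inertia Σmr² = (30.2)(2.14)² + (40.9)(1.09)² + (19.2)(1.75)² = 245.7 kg·m²; I_f = 539.0 + 245.7 = 784.7 kg·m².
ω_f = I_p ω_i / I_f = (539.0)(5.85) / 784.7 = 4.018 rad/s.
KE_i = ½(539.0)(5.850 rad/s)² = 9223 J; KE_f = ½(784.7)(4.018)² = 6335 J.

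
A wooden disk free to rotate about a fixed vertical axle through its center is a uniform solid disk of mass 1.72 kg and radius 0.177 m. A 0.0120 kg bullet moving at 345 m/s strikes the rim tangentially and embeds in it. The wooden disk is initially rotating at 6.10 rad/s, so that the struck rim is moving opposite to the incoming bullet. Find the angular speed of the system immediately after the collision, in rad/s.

The axle reaction passes through the axle and exerts no torque about it; angular momentum about the axle is conserved through the impact.
I_p = ½(1.72)(0.177)² = 0.02694 kg·m². Taking the sense of the bullet's angular momentum as positive, L_{bullet} = m v R = (0.0120)(345)(0.177) = 0.7328 kg·m²/s.
L_i = −I_p ω_p + m v R = −(0.02694)(6.10) + 0.7328 = 0.5684 kg·m²/s.
After sticking, I_f = I_p + m R² = 0.02694 + (0.0120)(0.177)² = 0.02732 kg·m².
ω_f = L_i / I_f = 0.5684 / 0.02732 = 20.81 rad/s.

|ω_f| ≈ 20.8 rad/s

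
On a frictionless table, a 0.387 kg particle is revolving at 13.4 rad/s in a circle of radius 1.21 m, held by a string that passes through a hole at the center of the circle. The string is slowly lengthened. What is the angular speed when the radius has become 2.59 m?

No torque about the axis ⇒ m r₁² ω₁ = m r₂² ω₂.
ω₂ = ω₁ (r₁/r₂)² = (13.4)(1.21/2.59)² = 2.925 rad/s.

ω₂ ≈ 2.92 rad/s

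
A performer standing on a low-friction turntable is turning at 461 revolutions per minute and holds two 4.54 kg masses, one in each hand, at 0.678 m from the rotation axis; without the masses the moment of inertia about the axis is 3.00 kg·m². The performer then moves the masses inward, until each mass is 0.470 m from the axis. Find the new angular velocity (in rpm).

ω₂ ≈ 661 rpm

Angular momentum about the spin axis is conserved since the torque about it is zero.
I₁ = 3.00 + 2(4.54)(0.678)² = 7.174 kg·m²; I₂ = 3.00 + 2(4.54)(0.470)² = 5.006 kg·m².
ω₂ = I₁ω₁ / I₂ = (7.174)(461 rpm) / (5.006) = 660.7 rpm.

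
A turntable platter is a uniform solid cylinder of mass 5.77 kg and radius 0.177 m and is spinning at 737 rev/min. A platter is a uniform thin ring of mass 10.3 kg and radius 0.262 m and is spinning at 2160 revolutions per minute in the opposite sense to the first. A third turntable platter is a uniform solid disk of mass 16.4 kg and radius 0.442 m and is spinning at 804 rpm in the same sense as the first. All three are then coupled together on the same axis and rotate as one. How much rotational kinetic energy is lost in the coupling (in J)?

The coupling torques are internal; angular momentum about the shared axis is conserved.
Moments of inertia: I_A = ½(5.77)(0.177)² = 0.09038 kg·m²; I_B = (10.3)(0.262)² = 0.7070 kg·m²; I_C = ½(16.4)(0.442)² = 1.602 kg·m².
Taking A's sense as positive: L = (0.09038)(737) − (0.7070)(2160) + (1.602)(804) = -172.6 kg·m²·rpm.
Combined I = 0.09038 + 0.7070 + 1.602 = 2.399 kg·m².
ω_f = L / I = -172.6 / 2.399 = -71.93 rpm.
KE_i = ½ΣIω² = 24030 J; KE_f = ½(2.399)(7.532)² = 68.06 J.

ΔKE lost ≈ 24000 J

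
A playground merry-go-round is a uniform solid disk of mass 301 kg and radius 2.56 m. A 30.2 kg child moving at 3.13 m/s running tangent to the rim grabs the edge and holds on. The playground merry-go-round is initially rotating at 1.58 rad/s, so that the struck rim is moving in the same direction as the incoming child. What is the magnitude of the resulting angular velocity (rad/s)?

The axle reaction passes through the axle and exerts no torque about it; angular momentum about the axle is conserved through the impact.
I_p = ½(301)(2.56)² = 986.3 kg·m². Taking the sense of the child's angular momentum as positive, L_{child} = m v R = (30.2)(3.13)(2.56) = 242.0 kg·m²/s.
L_i = +I_p ω_p + m v R = +(986.3)(1.58) + 242.0 = 1800 kg·m²/s.
After sticking, I_f = I_p + m R² = 986.3 + (30.2)(2.56)² = 1184 kg·m².
ω_f = L_i / I_f = 1800 / 1184 = 1.520 rad/s.

|ω_f| ≈ 1.52 rad/s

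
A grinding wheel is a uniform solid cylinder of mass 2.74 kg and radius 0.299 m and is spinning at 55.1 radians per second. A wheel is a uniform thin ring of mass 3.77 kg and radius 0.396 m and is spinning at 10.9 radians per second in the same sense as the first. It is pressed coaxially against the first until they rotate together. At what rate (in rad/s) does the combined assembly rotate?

No external torque acts about the common axis, so total angular momentum is conserved.
Moments of inertia: I_A = ½(2.74)(0.299)² = 0.1225 kg·m²; I_B = (3.77)(0.396)² = 0.5912 kg·m².
Taking A's sense as positive: L = (0.1225)(55.1) + (0.5912)(10.9) = 13.19 kg·m²·rad/s.
Combined I = 0.1225 + 0.5912 = 0.7137 kg·m².
ω_f = L / I = 13.19 / 0.7137 = 18.49 rad/s.

|ω_f| ≈ 18.5 rad/s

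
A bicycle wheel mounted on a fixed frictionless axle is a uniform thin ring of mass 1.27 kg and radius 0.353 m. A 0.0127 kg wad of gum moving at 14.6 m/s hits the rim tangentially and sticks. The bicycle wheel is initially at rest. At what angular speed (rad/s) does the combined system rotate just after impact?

The axle reaction passes through the axle and exerts no torque about it; angular momentum about the axle is conserved through the impact.
I_p = (1.27)(0.353)² = 0.1583 kg·m². Taking the sense of the wad of gum's angular momentum as positive, L_{wad} = m v R = (0.0127)(14.6)(0.353) = 0.06545 kg·m²/s.
L_i = 0 + 0.06545 = 0.06545 kg·m²/s.
After sticking, I_f = I_p + m R² = 0.1583 + (0.0127)(0.353)² = 0.1598 kg·m².
ω_f = L_i / I_f = 0.06545 / 0.1598 = 0.4095 rad/s.

|ω_f| ≈ 0.410 rad/s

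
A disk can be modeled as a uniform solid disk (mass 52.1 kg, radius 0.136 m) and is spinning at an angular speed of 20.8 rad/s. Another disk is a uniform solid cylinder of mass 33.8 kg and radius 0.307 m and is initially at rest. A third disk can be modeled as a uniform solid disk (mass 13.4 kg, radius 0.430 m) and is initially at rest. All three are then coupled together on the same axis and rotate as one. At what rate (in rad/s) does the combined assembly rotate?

|ω_f| ≈ 3.02 rad/s

The coupling torques are internal; angular momentum about the shared axis is conserved.
Moments of inertia: I_A = ½(52.1)(0.136)² = 0.4818 kg·m²; I_B = ½(33.8)(0.307)² = 1.593 kg·m²; I_C = ½(13.4)(0.430)² = 1.239 kg·m².
Taking A's sense as positive: L = (0.4818)(20.8) = 10.02 kg·m²·rad/s.
Combined I = 0.4818 + 1.593 + 1.239 = 3.313 kg·m².
ω_f = L / I = 10.02 / 3.313 = 3.025 rad/s.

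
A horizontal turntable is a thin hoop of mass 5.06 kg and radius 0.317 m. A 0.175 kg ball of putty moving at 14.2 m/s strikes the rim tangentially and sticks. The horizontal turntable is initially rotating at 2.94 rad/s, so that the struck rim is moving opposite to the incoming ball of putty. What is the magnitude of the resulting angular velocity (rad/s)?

|ω_f| ≈ 1.34 rad/s

About the axle the impulsive forces during the collision are internal, so angular momentum about that axis is conserved.
I_p = (5.06)(0.317)² = 0.5085 kg·m². Taking the sense of the ball of putty's angular momentum as positive, L_{ball} = m v R = (0.175)(14.2)(0.317) = 0.7877 kg·m²/s.
L_i = −I_p ω_p + m v R = −(0.5085)(2.94) + 0.7877 = -0.7072 kg·m²/s.
After sticking, I_f = I_p + m R² = 0.5085 + (0.175)(0.317)² = 0.5261 kg·m².
ω_f = L_i / I_f = -0.7072 / 0.5261 = -1.344 rad/s.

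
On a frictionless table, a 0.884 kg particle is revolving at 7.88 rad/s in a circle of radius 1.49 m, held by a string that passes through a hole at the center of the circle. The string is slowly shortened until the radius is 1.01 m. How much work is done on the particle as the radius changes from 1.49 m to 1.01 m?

The constraining force is radial, so m r² ω about the center is conserved.
ω₂ = ω₁ (r₁/r₂)² = (7.88)(1.49/1.01)² = 17.15 rad/s.
W = ΔKE = ½m(v₂² − v₁²) = 71.68 J.

W ≈ 71.7 J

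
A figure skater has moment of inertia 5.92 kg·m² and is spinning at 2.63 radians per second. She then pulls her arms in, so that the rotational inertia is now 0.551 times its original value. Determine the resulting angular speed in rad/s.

Angular momentum about the spin axis is conserved since the torque about it is zero.
I₂ = 0.551 × 5.92 = 3.262 kg·m².
ω₂ = I₁ω₁ / I₂ = (5.920)(2.63 rad/s) / (3.262) = 4.773 rad/s.

ω₂ ≈ 4.77 rad/s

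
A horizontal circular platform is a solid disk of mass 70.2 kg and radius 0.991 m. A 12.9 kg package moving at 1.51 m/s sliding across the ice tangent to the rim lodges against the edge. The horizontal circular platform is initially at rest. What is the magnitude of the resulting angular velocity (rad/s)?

The axle reaction passes through the central axle and exerts no torque about it; angular momentum about the central axle is conserved through the impact.
I_p = ½(70.2)(0.991)² = 34.47 kg·m². Taking the sense of the package's angular momentum as positive, L_{package} = m v R = (12.9)(1.51)(0.991) = 19.30 kg·m²/s.
L_i = 0 + 19.30 = 19.30 kg·m²/s.
After sticking, I_f = I_p + m R² = 34.47 + (12.9)(0.991)² = 47.14 kg·m².
ω_f = L_i / I_f = 19.30 / 47.14 = 0.4095 rad/s.

|ω_f| ≈ 0.409 rad/s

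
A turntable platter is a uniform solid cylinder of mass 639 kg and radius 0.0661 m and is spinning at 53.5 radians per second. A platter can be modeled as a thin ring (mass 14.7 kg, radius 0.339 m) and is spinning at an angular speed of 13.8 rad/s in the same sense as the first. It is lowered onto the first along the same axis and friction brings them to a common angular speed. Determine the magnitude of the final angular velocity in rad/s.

|ω_f| ≈ 31.8 rad/s

The coupling torques are internal; angular momentum about the shared axis is conserved.
Moments of inertia: I_A = ½(639)(0.0661)² = 1.396 kg·m²; I_B = (14.7)(0.339)² = 1.689 kg·m².
Taking A's sense as positive: L = (1.396)(53.5) + (1.689)(13.8) = 98.00 kg·m²·rad/s.
Combined I = 1.396 + 1.689 = 3.085 kg·m².
ω_f = L / I = 98.00 / 3.085 = 31.76 rad/s.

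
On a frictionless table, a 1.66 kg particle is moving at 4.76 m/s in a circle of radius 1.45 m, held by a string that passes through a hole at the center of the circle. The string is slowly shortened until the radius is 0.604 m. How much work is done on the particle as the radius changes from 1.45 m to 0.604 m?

Central (radial) force ⇒ zero torque about the center ⇒ m v r is constant.
v₂ = v₁ r₁ / r₂ = (4.76)(1.45) / (0.604) = 11.43 m/s.
W = ΔKE = ½m(v₂² − v₁²) = 89.58 J.

W ≈ 89.6 J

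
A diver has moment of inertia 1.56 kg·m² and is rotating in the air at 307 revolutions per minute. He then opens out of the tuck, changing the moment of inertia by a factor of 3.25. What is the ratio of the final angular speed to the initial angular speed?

ω₂/ω₁ ≈ 0.308

Angular momentum about the spin axis is conserved since the torque about it is zero.
I₂ = 3.25 × 1.56 = 5.070 kg·m².
ω₂/ω₁ = I₁/I₂ = 1.560 / 5.070 = 0.3077.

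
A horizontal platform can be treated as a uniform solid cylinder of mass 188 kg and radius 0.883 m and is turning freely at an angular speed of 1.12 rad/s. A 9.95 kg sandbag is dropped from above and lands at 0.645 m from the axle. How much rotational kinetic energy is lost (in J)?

energy lost ≈ 2.46 J

The added mass arrives with no angular momentum about the axle, and any external torque about the axle is negligible, so the system's angular momentum is conserved.
I_p = ½(188)(0.883)² = 73.29 kg·m².
Added inertia Σmr² = (9.95)(0.645)² = 4.139 kg·m²; I_f = 73.29 + 4.139 = 77.43 kg·m².
ω_f = I_p ω_i / I_f = (73.29)(1.12) / 77.43 = 1.060 rad/s.
KE_i = ½(73.29)(1.120 rad/s)² = 45.97 J; KE_f = ½(77.43)(1.060)² = 43.51 J.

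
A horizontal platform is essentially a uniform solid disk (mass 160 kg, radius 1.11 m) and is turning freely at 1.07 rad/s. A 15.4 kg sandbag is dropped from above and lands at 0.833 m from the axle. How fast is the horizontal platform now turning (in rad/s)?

ω_f ≈ 0.965 rad/s

The added mass arrives with no angular momentum about the axle, and any external torque about the axle is negligible, so the system's angular momentum is conserved.
I_p = ½(160)(1.11)² = 98.57 kg·m².
Added inertia Σmr² = (15.4)(0.833)² = 10.69 kg·m²; I_f = 98.57 + 10.69 = 109.3 kg·m².
ω_f = I_p ω_i / I_f = (98.57)(1.07) / 109.3 = 0.9653 rad/s.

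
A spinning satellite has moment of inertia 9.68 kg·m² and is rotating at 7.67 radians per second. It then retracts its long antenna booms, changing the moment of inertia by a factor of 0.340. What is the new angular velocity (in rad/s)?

Angular momentum about the spin axis is conserved since the torque about it is zero.
I₂ = 0.340 × 9.68 = 3.291 kg·m².
ω₂ = I₁ω₁ / I₂ = (9.680)(7.67 rad/s) / (3.291) = 22.56 rad/s.

ω₂ ≈ 22.6 rad/s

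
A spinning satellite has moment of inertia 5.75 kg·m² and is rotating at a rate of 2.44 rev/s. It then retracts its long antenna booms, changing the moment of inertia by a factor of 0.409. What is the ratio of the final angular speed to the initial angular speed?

With no external torque about the axis, L is conserved: I₁ω₁ = I₂ω₂.
I₂ = 0.409 × 5.75 = 2.352 kg·m².
ω₂/ω₁ = I₁/I₂ = 5.750 / 2.352 = 2.445.

ω₂/ω₁ ≈ 2.44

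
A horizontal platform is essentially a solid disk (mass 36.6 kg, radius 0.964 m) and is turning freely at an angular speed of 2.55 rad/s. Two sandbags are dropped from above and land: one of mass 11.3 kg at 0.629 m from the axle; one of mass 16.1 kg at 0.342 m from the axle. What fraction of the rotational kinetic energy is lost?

fraction ≈ 0.272

No external torque acts about the axle; L_before = L_after.
I_p = ½(36.6)(0.964)² = 17.01 kg·m².
Added inertia Σmr² = (11.3)(0.629)² + (16.1)(0.342)² = 6.354 kg·m²; I_f = 17.01 + 6.354 = 23.36 kg·m².
ω_f = I_p ω_i / I_f = (17.01)(2.55) / 23.36 = 1.856 rad/s.
KE_i = ½(17.01)(2.550 rad/s)² = 55.29 J; KE_f = ½(23.36)(1.856)² = 40.25 J.
Fraction lost = 0.2720.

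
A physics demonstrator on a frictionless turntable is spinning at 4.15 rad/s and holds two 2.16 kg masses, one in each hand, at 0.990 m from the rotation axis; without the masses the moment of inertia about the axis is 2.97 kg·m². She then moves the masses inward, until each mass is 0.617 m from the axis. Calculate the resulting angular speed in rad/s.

Angular momentum about the spin axis is conserved since the torque about it is zero.
I₁ = 2.97 + 2(2.16)(0.990)² = 7.204 kg·m²; I₂ = 2.97 + 2(2.16)(0.617)² = 4.615 kg·m².
ω₂ = I₁ω₁ / I₂ = (7.204)(4.15 rad/s) / (4.615) = 6.479 rad/s.

ω₂ ≈ 6.48 rad/s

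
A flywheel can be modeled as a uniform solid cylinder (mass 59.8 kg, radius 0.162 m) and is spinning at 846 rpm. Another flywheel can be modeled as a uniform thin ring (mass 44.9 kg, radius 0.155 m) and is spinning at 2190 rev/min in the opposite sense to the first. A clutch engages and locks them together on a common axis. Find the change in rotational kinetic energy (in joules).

ΔKE ≈ -23000 J

No external torque acts about the common axis, so total angular momentum is conserved.
Moments of inertia: I_A = ½(59.8)(0.162)² = 0.7847 kg·m²; I_B = (44.9)(0.155)² = 1.079 kg·m².
Taking A's sense as positive: L = (0.7847)(846) − (1.079)(2190) = -1699 kg·m²·rpm.
Combined I = 0.7847 + 1.079 = 1.863 kg·m².
ω_f = L / I = -1699 / 1.863 = -911.5 rpm.
KE_i = ½ΣIω² = 31450 J; KE_f = ½(1.863)(95.45)² = 8489 J.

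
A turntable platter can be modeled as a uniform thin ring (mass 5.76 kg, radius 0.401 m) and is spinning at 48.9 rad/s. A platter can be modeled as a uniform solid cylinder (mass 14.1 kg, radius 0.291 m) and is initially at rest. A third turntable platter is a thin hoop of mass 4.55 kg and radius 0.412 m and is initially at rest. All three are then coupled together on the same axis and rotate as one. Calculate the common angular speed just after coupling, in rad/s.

The coupling torques are internal; angular momentum about the shared axis is conserved.
Moments of inertia: I_A = (5.76)(0.401)² = 0.9262 kg·m²; I_B = ½(14.1)(0.291)² = 0.5970 kg·m²; I_C = (4.55)(0.412)² = 0.7723 kg·m².
Taking A's sense as positive: L = (0.9262)(48.9) = 45.29 kg·m²·rad/s.
Combined I = 0.9262 + 0.5970 + 0.7723 = 2.296 kg·m².
ω_f = L / I = 45.29 / 2.296 = 19.73 rad/s.

|ω_f| ≈ 19.7 rad/s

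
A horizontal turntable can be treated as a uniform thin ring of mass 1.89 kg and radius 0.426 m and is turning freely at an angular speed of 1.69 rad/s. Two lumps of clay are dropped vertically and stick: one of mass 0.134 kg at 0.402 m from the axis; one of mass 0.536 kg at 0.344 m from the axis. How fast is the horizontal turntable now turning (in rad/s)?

No external torque acts about the axis; L_before = L_after.
I_p = (1.89)(0.426)² = 0.3430 kg·m².
Added inertia Σmr² = (0.134)(0.402)² + (0.536)(0.344)² = 0.08508 kg·m²; I_f = 0.3430 + 0.08508 = 0.4281 kg·m².
ω_f = I_p ω_i / I_f = (0.3430)(1.69) / 0.4281 = 1.354 rad/s.

ω_f ≈ 1.35 rad/s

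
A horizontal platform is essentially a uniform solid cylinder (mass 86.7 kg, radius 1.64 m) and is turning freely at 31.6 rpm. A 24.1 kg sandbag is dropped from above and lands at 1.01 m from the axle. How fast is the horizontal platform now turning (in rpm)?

No external torque acts about the axle; L_before = L_after.
I_p = ½(86.7)(1.64)² = 116.6 kg·m².
Added inertia Σmr² = (24.1)(1.01)² = 24.58 kg·m²; I_f = 116.6 + 24.58 = 141.2 kg·m².
ω_f = I_p ω_i / I_f = (116.6)(31.6) / 141.2 = 26.10 rpm.

ω_f ≈ 26.1 rpm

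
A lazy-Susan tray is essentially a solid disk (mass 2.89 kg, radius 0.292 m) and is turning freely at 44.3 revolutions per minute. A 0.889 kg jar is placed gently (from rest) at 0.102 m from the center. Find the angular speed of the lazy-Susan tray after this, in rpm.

ω_f ≈ 41.2 rpm

No external torque acts about the center; L_before = L_after.
I_p = ½(2.89)(0.292)² = 0.1232 kg·m².
Added inertia Σmr² = (0.889)(0.102)² = 0.009249 kg·m²; I_f = 0.1232 + 0.009249 = 0.1325 kg·m².
ω_f = I_p ω_i / I_f = (0.1232)(44.3) / 0.1325 = 41.21 rpm.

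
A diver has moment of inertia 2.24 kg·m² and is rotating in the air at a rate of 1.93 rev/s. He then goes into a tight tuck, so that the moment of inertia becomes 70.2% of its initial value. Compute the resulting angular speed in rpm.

ω₂ ≈ 165 rpm

No external torque acts about the spin axis, so angular momentum is conserved.
I₂ = 0.702 × 2.24 = 1.572 kg·m².
ω₂ = I₁ω₁ / I₂ = (2.240)(1.93 rev/s) / (1.572) = 2.749 rev/s = 165.0 rpm.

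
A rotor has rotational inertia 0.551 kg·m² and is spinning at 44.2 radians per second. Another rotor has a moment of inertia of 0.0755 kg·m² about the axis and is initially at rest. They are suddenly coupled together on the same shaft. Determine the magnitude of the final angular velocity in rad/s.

No external torque acts about the common axis, so total angular momentum is conserved.
Taking A's sense as positive: L = (0.5510)(44.2) = 24.35 kg·m²·rad/s.
Combined I = 0.5510 + 0.07550 = 0.6265 kg·m².
ω_f = L / I = 24.35 / 0.6265 = 38.87 rad/s.

|ω_f| ≈ 38.9 rad/s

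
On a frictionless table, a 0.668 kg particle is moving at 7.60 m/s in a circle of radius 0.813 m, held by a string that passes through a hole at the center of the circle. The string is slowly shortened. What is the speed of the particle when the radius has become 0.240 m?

Central (radial) force ⇒ zero torque about the center ⇒ m v r is constant.
v₂ = v₁ r₁ / r₂ = (7.60)(0.813) / (0.240) = 25.74 m/s.

v₂ ≈ 25.7 m/s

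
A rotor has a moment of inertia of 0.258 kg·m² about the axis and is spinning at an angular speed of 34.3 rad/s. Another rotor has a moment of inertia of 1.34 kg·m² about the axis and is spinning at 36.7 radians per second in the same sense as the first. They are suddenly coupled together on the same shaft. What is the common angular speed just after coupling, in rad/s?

|ω_f| ≈ 36.3 rad/s

No external torque acts about the common axis, so total angular momentum is conserved.
Taking A's sense as positive: L = (0.2580)(34.3) + (1.340)(36.7) = 58.03 kg·m²·rad/s.
Combined I = 0.2580 + 1.340 = 1.598 kg·m².
ω_f = L / I = 58.03 / 1.598 = 36.31 rad/s.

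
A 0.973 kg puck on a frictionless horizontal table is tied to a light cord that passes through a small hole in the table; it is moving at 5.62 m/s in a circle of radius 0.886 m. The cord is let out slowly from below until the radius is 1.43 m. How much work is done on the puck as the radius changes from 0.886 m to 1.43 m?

W ≈ -9.47 J

Central (radial) force ⇒ zero torque about the center ⇒ m v r is constant.
v₂ = v₁ r₁ / r₂ = (5.62)(0.886) / (1.43) = 3.482 m/s.
W = ΔKE = ½m(v₂² − v₁²) = -9.467 J.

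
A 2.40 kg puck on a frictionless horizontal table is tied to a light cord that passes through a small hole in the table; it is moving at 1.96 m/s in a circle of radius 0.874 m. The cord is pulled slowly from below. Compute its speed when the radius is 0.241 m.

v₂ ≈ 7.11 m/s

The only horizontal force on the mass is along the cord (radial), so it exerts no torque about the hole and angular momentum m v r is conserved.
v₂ = v₁ r₁ / r₂ = (1.96)(0.874) / (0.241) = 7.108 m/s.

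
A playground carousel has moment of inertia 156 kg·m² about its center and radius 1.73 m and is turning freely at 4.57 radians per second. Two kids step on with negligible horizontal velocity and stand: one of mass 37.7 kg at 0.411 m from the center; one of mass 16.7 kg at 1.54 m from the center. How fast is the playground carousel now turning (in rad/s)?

ω_f ≈ 3.53 rad/s

No external torque acts about the center; L_before = L_after.
Added inertia Σmr² = (37.7)(0.411)² + (16.7)(1.54)² = 45.97 kg·m²; I_f = 156.0 + 45.97 = 202.0 kg·m².
ω_f = I_p ω_i / I_f = (156.0)(4.57) / 202.0 = 3.530 rad/s.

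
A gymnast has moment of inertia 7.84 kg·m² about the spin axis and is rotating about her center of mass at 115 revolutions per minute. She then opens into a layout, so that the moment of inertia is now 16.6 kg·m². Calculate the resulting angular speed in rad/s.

With no external torque about the axis, L is conserved: I₁ω₁ = I₂ω₂.
ω₂ = I₁ω₁ / I₂ = (7.840)(115 rpm) / (16.60) = 54.31 rpm = 5.688 rad/s.

ω₂ ≈ 5.69 rad/s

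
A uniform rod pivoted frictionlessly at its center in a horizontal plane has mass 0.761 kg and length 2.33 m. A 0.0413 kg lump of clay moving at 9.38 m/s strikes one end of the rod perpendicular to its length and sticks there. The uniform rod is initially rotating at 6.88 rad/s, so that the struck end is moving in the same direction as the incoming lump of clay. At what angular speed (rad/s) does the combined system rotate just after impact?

About the pivot the impulsive forces during the collision are internal, so angular momentum about that axis is conserved.
I_p = (1/12)(0.761)(2.33)² = 0.3443 kg·m². Taking the sense of the lump of clay's angular momentum as positive, L_{lump} = m v R = (0.0413)(9.38)(2.33/2) = 0.4513 kg·m²/s.
L_i = +I_p ω_p + m v R = +(0.3443)(6.88) + 0.4513 = 2.820 kg·m²/s.
After sticking, I_f = I_p + m R² = 0.3443 + (0.0413)(2.33/2)² = 0.4003 kg·m².
ω_f = L_i / I_f = 2.820 / 0.4003 = 7.044 rad/s.

|ω_f| ≈ 7.04 rad/s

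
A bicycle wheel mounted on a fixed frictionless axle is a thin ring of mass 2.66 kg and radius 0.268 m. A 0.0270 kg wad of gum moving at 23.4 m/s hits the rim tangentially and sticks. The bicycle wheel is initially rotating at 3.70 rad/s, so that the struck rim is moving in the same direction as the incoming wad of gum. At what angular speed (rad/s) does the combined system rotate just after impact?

|ω_f| ≈ 4.54 rad/s

About the axle the impulsive forces during the collision are internal, so angular momentum about that axis is conserved.
I_p = (2.66)(0.268)² = 0.1911 kg·m². Taking the sense of the wad of gum's angular momentum as positive, L_{wad} = m v R = (0.0270)(23.4)(0.268) = 0.1693 kg·m²/s.
L_i = +I_p ω_p + m v R = +(0.1911)(3.70) + 0.1693 = 0.8762 kg·m²/s.
After sticking, I_f = I_p + m R² = 0.1911 + (0.0270)(0.268)² = 0.1930 kg·m².
ω_f = L_i / I_f = 0.8762 / 0.1930 = 4.540 rad/s.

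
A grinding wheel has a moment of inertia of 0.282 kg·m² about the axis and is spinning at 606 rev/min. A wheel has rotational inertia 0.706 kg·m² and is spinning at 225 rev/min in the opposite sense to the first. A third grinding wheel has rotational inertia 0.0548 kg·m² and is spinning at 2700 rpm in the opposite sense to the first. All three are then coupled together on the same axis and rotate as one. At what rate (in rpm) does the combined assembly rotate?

|ω_f| ≈ 130 rpm

The coupling torques are internal; angular momentum about the shared axis is conserved.
Taking A's sense as positive: L = (0.2820)(606) − (0.7060)(225) − (0.05480)(2700) = -135.9 kg·m²·rpm.
Combined I = 0.2820 + 0.7060 + 0.05480 = 1.043 kg·m².
ω_f = L / I = -135.9 / 1.043 = -130.3 rpm.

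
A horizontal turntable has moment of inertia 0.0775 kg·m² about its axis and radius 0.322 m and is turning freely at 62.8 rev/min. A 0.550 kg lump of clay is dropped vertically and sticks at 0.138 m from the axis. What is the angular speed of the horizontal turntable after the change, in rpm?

No external torque acts about the axis; L_before = L_after.
Added inertia Σmr² = (0.550)(0.138)² = 0.01047 kg·m²; I_f = 0.07750 + 0.01047 = 0.08797 kg·m².
ω_f = I_p ω_i / I_f = (0.07750)(62.8) / 0.08797 = 55.32 rpm.

ω_f ≈ 55.3 rpm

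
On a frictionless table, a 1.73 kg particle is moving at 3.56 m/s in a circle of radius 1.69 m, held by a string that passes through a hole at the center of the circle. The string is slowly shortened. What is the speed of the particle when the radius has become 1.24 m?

v₂ ≈ 4.85 m/s

Central (radial) force ⇒ zero torque about the center ⇒ m v r is constant.
v₂ = v₁ r₁ / r₂ = (3.56)(1.69) / (1.24) = 4.852 m/s.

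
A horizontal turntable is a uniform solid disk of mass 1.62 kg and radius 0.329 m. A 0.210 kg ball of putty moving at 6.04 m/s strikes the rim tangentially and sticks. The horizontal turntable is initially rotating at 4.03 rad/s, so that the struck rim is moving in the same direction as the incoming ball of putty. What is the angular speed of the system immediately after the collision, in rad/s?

|ω_f| ≈ 6.98 rad/s

About the axle the impulsive forces during the collision are internal, so angular momentum about that axis is conserved.
I_p = ½(1.62)(0.329)² = 0.08768 kg·m². Taking the sense of the ball of putty's angular momentum as positive, L_{ball} = m v R = (0.210)(6.04)(0.329) = 0.4173 kg·m²/s.
L_i = +I_p ω_p + m v R = +(0.08768)(4.03) + 0.4173 = 0.7706 kg·m²/s.
After sticking, I_f = I_p + m R² = 0.08768 + (0.210)(0.329)² = 0.1104 kg·m².
ω_f = L_i / I_f = 0.7706 / 0.1104 = 6.980 rad/s.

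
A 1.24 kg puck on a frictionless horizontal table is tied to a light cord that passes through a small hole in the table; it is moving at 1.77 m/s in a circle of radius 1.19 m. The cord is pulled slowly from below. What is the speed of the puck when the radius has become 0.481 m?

Central (radial) force ⇒ zero torque about the center ⇒ m v r is constant.
v₂ = v₁ r₁ / r₂ = (1.77)(1.19) / (0.481) = 4.379 m/s.

v₂ ≈ 4.38 m/s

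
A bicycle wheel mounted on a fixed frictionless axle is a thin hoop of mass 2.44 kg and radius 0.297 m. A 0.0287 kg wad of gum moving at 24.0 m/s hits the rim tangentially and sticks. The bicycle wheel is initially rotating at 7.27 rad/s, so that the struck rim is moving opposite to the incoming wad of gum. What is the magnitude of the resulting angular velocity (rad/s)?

The axle reaction passes through the axle and exerts no torque about it; angular momentum about the axle is conserved through the impact.
I_p = (2.44)(0.297)² = 0.2152 kg·m². Taking the sense of the wad of gum's angular momentum as positive, L_{wad} = m v R = (0.0287)(24.0)(0.297) = 0.2046 kg·m²/s.
L_i = −I_p ω_p + m v R = −(0.2152)(7.27) + 0.2046 = -1.360 kg·m²/s.
After sticking, I_f = I_p + m R² = 0.2152 + (0.0287)(0.297)² = 0.2178 kg·m².
ω_f = L_i / I_f = -1.360 / 0.2178 = -6.246 rad/s.

|ω_f| ≈ 6.25 rad/s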